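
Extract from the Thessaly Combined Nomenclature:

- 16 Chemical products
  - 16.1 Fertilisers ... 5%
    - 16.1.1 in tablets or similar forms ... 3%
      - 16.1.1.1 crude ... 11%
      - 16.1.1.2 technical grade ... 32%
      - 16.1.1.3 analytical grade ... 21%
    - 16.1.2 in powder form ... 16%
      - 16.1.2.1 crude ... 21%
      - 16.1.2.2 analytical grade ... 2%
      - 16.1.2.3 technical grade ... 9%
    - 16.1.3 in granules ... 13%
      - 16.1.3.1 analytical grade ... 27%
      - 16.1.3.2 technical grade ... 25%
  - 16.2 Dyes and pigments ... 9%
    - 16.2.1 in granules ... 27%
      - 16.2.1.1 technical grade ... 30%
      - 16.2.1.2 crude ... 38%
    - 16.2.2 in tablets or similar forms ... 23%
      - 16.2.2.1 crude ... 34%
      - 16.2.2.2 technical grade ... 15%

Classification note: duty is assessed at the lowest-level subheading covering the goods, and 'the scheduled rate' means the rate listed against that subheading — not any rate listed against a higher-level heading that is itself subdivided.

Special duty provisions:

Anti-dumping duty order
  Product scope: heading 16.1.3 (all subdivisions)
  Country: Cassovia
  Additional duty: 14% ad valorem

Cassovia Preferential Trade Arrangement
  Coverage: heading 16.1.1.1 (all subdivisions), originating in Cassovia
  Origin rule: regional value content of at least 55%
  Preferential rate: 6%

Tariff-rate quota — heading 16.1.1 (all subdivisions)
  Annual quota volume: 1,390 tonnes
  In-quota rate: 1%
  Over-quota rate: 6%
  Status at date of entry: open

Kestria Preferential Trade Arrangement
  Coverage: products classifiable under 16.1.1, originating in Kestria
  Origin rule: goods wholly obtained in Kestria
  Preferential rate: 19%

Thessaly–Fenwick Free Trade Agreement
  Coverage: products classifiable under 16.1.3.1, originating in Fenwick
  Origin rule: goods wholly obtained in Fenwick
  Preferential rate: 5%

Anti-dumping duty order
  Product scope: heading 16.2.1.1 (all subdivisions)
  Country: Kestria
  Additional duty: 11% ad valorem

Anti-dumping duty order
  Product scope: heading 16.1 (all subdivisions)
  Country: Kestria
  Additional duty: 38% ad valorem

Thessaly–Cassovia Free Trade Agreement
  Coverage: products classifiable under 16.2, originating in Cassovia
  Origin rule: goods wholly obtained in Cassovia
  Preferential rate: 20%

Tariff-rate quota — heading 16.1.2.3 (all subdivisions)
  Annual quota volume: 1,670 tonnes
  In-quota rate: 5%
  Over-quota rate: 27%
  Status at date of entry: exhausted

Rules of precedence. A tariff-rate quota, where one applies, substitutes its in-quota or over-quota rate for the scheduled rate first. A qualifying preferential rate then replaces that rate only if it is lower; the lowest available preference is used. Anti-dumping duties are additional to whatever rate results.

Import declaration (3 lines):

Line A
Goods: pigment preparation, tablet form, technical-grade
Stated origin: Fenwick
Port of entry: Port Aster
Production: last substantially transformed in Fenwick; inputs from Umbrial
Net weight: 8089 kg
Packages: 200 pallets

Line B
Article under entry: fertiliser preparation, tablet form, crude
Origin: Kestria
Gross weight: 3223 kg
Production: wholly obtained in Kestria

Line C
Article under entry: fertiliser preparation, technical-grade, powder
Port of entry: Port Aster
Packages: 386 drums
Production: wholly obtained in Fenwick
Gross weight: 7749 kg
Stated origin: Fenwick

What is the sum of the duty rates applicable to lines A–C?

81%

Line A: pigment → 16.2; tablet form → 16.2.2; technical-grade → 16.2.2.2. Scheduled 15%. Fenwick agreement on 16.1.3.1: 16.2.2.2 not covered. → 15%.
Line B: fertiliser → 16.1; tablet form → 16.1.1; crude → 16.1.1.1. Scheduled 11%. quota on 16.1.1 open → in-quota 1%; Kestria agreement on 16.1.1: wholly obtained → 19% available; preference 19% not lower than 1% → no reduction; anti-dumping (Kestria, 16.1): +38%; total 1% + 38% = 39%. → 39%.
Line C: fertiliser → 16.1; powder → 16.1.2; technical-grade → 16.1.2.3. Scheduled 9%. quota on 16.1.2.3 exhausted → over-quota 27%; Fenwick agreement on 16.1.3.1: 16.1.2.3 not covered. → 27%.
Sum: 15% + 39% + 27% = 81%.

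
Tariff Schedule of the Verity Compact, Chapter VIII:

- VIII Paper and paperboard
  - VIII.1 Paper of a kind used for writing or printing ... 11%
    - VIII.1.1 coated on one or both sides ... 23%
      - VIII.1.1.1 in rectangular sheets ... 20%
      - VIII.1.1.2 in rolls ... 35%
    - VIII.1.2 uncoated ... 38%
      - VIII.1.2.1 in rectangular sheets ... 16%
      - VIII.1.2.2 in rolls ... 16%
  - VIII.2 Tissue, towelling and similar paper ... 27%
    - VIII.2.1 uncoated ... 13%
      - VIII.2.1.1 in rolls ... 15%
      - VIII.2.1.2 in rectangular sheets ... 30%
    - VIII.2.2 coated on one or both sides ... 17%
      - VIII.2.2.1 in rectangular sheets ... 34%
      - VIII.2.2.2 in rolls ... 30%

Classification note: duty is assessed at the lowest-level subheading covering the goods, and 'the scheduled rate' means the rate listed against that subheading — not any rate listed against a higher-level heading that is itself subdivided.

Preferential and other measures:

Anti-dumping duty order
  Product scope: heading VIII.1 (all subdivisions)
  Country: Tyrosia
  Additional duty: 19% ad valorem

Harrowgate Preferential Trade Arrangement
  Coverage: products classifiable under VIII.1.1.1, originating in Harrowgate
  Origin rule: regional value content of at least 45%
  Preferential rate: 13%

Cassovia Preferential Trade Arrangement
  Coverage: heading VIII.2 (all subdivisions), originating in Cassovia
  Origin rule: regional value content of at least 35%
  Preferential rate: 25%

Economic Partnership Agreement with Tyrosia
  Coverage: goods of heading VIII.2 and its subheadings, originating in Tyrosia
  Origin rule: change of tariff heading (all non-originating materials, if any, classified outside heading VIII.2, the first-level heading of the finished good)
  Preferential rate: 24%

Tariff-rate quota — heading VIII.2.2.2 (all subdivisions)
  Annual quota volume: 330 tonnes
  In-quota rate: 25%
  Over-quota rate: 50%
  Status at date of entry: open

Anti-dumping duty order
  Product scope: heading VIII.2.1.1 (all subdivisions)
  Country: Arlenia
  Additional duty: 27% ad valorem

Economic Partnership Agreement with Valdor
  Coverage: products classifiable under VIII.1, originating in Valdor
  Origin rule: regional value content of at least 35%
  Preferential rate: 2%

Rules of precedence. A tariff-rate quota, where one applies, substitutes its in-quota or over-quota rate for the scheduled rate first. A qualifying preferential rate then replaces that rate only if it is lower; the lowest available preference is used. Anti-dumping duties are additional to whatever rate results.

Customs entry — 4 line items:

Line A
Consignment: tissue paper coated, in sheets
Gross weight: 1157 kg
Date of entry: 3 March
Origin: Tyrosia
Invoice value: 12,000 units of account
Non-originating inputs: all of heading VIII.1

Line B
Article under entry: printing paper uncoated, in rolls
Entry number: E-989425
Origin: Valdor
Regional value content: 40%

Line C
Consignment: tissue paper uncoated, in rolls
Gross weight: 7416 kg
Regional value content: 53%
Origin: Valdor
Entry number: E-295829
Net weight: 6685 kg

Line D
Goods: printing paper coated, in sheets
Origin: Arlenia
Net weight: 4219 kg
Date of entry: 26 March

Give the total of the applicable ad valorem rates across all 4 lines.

61%

Line A: tissue paper → VIII.2; coated → VIII.2.2; in sheets → VIII.2.2.1. Scheduled 34%. Tyrosia agreement on VIII.2: CTH met → 24% available; preferential 24%. → 24%.
Line B: printing paper → VIII.1; uncoated → VIII.1.2; in rolls → VIII.1.2.2. Scheduled 16%. Valdor agreement on VIII.1: RVC ≥ 35% → 2% available; preferential 2%. → 2%.
Line C: tissue paper → VIII.2; uncoated → VIII.2.1; in rolls → VIII.2.1.1. Scheduled 15%. Valdor agreement on VIII.1: VIII.2.1.1 not covered. → 15%.
Line D: printing paper → VIII.1; coated → VIII.1.1; in sheets → VIII.1.1.1. Scheduled 20%. No special measure applies. → 20%.
Sum: 24% + 2% + 15% + 20% = 61%.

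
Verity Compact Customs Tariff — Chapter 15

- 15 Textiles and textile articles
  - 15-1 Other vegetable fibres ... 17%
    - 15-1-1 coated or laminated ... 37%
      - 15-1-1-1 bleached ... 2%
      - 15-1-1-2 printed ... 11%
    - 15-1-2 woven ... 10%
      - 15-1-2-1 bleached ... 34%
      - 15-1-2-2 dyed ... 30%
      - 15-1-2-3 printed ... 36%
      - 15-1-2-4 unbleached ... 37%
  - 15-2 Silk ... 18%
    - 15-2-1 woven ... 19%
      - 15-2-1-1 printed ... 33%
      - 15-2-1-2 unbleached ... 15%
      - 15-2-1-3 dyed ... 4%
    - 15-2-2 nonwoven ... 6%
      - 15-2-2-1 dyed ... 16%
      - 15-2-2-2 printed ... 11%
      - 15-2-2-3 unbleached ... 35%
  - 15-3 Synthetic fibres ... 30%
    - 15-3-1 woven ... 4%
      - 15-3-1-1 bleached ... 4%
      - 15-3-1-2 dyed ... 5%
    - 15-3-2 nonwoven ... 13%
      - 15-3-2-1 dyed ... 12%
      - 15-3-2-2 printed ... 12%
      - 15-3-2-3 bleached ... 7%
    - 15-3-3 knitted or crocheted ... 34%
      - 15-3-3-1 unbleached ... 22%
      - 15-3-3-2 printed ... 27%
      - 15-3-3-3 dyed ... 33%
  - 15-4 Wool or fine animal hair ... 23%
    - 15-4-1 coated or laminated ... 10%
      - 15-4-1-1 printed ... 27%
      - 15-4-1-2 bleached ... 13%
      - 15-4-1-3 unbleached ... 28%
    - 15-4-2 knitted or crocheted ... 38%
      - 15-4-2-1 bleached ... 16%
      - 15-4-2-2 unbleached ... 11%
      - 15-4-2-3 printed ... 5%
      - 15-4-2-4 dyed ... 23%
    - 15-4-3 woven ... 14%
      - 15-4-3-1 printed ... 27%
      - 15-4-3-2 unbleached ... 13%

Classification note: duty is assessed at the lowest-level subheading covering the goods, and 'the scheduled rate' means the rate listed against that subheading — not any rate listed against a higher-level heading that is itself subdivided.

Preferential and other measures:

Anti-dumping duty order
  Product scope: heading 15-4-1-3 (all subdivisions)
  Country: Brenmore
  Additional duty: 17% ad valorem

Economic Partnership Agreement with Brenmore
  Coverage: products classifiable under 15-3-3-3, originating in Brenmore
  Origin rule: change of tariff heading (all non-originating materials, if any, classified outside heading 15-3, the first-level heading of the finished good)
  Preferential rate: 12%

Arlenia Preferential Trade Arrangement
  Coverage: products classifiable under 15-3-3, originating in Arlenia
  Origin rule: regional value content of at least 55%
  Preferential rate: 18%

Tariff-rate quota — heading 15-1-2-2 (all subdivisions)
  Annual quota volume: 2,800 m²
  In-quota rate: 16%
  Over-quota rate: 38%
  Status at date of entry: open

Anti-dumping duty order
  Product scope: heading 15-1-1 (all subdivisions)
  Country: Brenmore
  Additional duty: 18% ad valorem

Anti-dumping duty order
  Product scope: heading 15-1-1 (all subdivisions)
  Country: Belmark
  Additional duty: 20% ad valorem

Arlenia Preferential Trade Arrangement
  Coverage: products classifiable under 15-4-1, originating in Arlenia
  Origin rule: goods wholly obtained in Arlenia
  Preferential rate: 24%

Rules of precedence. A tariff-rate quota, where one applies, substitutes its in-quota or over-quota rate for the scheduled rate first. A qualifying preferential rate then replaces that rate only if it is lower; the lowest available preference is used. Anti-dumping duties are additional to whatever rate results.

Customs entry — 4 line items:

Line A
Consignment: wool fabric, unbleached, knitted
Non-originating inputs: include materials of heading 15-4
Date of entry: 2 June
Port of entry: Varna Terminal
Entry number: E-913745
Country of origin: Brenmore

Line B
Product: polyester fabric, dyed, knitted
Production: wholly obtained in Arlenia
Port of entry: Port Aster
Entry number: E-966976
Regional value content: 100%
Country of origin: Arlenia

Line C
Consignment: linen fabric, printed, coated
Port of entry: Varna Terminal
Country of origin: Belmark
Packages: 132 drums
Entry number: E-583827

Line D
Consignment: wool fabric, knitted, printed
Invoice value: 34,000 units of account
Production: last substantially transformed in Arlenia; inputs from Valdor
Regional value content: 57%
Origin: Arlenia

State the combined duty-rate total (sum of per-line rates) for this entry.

65%

Line A: wool → 15-4; knitted → 15-4-2; unbleached → 15-4-2-2. Scheduled 11%. Brenmore agreement on 15-3-3-3: 15-4-2-2 not covered. → 11%.
Line B: polyester → 15-3; knitted → 15-3-3; dyed → 15-3-3-3. Scheduled 33%. Arlenia agreement on 15-3-3: RVC ≥ 55% → 18% available; Arlenia agreement on 15-4-1: 15-3-3-3 not covered; preferential 18%. → 18%.
Line C: linen → 15-1; coated → 15-1-1; printed → 15-1-1-2. Scheduled 11%. anti-dumping (Belmark, 15-1-1): +20%; total 11% + 20% = 31%. → 31%.
Line D: wool → 15-4; knitted → 15-4-2; printed → 15-4-2-3. Scheduled 5%. Arlenia agreement on 15-3-3: 15-4-2-3 not covered; Arlenia agreement on 15-4-1: 15-4-2-3 not covered. → 5%.
Sum: 11% + 18% + 31% + 5% = 65%.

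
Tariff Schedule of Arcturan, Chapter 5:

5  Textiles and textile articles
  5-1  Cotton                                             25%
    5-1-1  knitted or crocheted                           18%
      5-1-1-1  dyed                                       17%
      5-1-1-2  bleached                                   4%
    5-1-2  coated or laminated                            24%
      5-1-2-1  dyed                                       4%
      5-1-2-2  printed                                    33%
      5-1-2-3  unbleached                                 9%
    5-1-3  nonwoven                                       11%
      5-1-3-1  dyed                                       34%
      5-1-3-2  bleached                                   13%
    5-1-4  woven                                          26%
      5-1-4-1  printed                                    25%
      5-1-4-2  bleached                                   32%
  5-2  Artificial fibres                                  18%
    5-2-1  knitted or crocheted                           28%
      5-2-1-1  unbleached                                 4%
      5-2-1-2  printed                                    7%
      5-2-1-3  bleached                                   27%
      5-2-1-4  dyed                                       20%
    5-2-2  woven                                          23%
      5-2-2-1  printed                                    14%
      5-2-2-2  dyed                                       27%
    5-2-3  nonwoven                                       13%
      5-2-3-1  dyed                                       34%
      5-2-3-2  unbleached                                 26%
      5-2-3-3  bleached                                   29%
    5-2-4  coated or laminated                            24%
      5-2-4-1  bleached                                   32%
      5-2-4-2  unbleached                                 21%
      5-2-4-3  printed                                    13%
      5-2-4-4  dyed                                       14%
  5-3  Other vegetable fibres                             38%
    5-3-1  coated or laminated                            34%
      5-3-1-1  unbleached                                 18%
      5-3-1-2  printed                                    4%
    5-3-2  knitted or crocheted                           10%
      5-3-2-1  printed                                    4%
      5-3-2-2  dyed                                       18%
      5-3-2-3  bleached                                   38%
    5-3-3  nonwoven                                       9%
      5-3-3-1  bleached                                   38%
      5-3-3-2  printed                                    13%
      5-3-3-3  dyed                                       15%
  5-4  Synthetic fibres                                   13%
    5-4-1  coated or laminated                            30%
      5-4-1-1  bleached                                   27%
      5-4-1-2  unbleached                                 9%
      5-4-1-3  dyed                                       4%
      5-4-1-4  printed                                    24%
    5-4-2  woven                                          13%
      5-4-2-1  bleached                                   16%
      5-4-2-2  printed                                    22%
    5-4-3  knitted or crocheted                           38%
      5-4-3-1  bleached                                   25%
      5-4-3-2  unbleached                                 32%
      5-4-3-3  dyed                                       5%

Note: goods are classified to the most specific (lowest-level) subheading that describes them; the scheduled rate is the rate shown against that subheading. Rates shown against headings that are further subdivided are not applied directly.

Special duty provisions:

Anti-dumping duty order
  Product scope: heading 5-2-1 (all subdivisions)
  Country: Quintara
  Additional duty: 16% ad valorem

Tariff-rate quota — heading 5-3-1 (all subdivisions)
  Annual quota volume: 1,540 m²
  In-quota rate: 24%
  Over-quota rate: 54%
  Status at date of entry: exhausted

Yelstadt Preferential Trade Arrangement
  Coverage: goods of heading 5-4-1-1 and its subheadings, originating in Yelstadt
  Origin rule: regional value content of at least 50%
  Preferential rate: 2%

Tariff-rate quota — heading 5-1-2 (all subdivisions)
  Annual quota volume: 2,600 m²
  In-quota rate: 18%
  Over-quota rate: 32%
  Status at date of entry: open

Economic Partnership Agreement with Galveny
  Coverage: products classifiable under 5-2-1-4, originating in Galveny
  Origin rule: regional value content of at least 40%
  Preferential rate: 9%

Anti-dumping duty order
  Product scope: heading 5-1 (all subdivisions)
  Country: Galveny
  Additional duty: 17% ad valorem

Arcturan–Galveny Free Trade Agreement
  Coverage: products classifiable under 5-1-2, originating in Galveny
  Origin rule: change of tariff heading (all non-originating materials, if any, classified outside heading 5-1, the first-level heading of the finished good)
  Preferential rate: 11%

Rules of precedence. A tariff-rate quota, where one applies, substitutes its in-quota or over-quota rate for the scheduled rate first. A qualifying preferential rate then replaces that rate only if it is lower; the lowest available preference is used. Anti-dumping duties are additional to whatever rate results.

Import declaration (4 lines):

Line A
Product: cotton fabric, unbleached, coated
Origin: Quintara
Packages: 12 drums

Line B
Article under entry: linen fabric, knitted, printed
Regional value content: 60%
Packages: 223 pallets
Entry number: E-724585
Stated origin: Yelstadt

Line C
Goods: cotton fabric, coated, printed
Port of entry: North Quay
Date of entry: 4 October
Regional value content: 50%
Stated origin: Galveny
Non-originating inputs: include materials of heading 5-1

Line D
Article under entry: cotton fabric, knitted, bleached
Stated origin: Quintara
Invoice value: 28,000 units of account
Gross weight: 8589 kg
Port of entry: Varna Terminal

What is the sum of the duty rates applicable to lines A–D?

61%

Line A: cotton → 5-1; coated → 5-1-2; unbleached → 5-1-2-3. Scheduled 9%. quota on 5-1-2 open → in-quota 18%. → 18%.
Line B: linen → 5-3; knitted → 5-3-2; printed → 5-3-2-1. Scheduled 4%. Yelstadt agreement on 5-4-1-1: 5-3-2-1 not covered. → 4%.
Line C: cotton → 5-1; coated → 5-1-2; printed → 5-1-2-2. Scheduled 33%. quota on 5-1-2 open → in-quota 18%; Galveny agreement on 5-2-1-4: 5-1-2-2 not covered; Galveny agreement on 5-1-2: CTH not met; anti-dumping (Galveny, 5-1): +17%; total 18% + 17% = 35%. → 35%.
Line D: cotton → 5-1; knitted → 5-1-1; bleached → 5-1-1-2. Scheduled 4%. No special measure applies. → 4%.
Sum: 18% + 4% + 35% + 4% = 61%.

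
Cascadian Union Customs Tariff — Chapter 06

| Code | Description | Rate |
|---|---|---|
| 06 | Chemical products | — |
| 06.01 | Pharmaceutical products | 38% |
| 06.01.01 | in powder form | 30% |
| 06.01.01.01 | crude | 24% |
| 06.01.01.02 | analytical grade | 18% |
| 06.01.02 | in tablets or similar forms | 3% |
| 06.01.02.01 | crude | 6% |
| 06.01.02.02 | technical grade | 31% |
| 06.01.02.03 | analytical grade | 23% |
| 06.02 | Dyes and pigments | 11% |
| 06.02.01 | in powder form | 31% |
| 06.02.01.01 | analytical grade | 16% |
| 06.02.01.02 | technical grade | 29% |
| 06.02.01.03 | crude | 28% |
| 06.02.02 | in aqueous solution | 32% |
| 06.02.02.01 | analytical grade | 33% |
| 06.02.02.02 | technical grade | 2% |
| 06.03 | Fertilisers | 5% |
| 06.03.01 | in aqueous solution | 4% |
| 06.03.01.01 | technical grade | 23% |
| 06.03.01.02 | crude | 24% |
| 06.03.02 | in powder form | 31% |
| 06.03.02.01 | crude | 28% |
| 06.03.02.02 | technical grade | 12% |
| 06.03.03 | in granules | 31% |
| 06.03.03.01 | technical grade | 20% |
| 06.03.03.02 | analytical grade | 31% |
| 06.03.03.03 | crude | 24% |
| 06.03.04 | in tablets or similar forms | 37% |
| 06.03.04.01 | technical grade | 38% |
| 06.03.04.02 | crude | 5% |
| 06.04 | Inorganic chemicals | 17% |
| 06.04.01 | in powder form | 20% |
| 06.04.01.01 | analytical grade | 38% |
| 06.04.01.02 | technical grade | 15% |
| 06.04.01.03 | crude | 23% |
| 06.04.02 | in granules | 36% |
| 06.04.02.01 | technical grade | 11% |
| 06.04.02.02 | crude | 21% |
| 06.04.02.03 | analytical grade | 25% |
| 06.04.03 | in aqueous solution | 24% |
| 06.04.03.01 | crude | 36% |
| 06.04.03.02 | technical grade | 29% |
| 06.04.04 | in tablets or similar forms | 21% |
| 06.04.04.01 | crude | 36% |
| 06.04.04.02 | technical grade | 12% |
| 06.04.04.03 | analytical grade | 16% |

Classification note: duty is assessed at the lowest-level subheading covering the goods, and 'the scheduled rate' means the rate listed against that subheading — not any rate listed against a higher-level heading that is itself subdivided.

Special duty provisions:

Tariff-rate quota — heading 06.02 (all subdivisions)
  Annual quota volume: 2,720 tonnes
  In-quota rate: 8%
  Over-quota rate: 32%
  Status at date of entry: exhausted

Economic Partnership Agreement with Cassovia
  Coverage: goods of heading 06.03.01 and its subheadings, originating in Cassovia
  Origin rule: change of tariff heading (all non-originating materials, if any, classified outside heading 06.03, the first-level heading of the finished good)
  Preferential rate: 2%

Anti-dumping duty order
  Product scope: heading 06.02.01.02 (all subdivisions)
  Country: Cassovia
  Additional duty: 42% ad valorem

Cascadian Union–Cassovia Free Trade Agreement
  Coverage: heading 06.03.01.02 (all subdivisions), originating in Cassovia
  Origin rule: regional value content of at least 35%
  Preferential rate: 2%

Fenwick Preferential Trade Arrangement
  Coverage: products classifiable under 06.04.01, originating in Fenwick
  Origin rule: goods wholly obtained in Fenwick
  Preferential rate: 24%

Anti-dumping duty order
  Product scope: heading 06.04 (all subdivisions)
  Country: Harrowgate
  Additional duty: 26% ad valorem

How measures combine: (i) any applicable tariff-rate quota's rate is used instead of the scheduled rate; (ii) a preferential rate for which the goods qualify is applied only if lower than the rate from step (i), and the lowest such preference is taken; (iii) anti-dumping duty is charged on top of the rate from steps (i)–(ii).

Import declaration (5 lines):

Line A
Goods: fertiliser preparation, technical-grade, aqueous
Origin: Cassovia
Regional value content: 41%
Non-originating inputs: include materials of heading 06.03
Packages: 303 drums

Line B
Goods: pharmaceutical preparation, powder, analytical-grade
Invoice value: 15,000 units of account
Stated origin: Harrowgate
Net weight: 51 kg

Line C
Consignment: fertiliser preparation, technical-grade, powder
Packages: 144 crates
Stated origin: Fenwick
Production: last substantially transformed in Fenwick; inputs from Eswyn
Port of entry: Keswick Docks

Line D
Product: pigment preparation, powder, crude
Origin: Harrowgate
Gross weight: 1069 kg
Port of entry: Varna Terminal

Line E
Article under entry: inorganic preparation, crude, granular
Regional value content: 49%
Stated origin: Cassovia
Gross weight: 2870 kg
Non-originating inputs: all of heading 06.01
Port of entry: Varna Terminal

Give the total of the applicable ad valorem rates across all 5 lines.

106%

Line A: fertiliser → 06.03; aqueous → 06.03.01; technical-grade → 06.03.01.01. Scheduled 23%. Cassovia agreement on 06.03.01: CTH not met; Cassovia agreement on 06.03.01.02: 06.03.01.01 not covered. → 23%.
Line B: pharmaceutical → 06.01; powder → 06.01.01; analytical-grade → 06.01.01.02. Scheduled 18%. No special measure applies. → 18%.
Line C: fertiliser → 06.03; powder → 06.03.02; technical-grade → 06.03.02.02. Scheduled 12%. Fenwick agreement on 06.04.01: 06.03.02.02 not covered. → 12%.
Line D: pigment → 06.02; powder → 06.02.01; crude → 06.02.01.03. Scheduled 28%. quota on 06.02 exhausted → over-quota 32%. → 32%.
Line E: inorganic → 06.04; granular → 06.04.02; crude → 06.04.02.02. Scheduled 21%. Cassovia agreement on 06.03.01: 06.04.02.02 not covered; Cassovia agreement on 06.03.01.02: 06.04.02.02 not covered. → 21%.
Sum: 23% + 18% + 12% + 32% + 21% = 106%.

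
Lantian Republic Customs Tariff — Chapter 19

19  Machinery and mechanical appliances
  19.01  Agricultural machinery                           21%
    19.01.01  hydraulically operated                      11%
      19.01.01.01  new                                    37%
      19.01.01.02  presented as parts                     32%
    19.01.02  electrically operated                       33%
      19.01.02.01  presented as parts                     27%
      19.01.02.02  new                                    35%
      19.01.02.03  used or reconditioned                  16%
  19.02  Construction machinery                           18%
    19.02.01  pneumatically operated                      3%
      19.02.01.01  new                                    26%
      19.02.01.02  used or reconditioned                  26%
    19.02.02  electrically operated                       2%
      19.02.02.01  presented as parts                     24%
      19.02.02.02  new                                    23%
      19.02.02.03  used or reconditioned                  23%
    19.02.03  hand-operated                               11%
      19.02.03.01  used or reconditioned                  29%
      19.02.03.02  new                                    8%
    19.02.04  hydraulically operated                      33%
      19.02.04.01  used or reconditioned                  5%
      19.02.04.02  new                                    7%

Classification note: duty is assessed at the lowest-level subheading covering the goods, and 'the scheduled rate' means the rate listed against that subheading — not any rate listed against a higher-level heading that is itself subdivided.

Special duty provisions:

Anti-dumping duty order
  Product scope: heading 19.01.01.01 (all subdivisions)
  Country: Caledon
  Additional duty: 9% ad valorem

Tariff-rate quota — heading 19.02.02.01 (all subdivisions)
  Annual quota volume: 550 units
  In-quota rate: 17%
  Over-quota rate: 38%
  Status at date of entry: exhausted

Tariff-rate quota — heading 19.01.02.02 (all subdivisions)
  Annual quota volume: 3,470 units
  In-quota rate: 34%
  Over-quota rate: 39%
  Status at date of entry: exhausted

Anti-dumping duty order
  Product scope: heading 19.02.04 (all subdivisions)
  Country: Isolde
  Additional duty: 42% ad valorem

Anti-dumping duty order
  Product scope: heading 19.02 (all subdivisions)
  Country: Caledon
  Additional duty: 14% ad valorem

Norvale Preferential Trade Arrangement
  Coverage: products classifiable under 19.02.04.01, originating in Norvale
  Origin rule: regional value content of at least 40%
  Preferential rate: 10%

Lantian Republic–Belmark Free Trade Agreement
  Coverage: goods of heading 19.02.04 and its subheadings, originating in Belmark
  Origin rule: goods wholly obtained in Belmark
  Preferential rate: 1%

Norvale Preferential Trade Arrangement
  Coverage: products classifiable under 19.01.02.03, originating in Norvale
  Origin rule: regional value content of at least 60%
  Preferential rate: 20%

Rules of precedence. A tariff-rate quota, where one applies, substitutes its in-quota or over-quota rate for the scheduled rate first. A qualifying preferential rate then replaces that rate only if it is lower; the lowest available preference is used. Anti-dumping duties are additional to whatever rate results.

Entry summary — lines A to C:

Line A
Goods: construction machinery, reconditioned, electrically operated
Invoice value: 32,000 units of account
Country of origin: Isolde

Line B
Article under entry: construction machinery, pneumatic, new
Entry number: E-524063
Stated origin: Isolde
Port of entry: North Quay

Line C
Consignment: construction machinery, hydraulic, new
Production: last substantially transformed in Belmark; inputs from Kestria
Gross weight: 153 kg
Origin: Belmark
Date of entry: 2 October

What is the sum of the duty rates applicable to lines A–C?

56%

Line A: construction → 19.02; electrically operated → 19.02.02; reconditioned → 19.02.02.03. Scheduled 23%. No special measure applies. → 23%.
Line B: construction → 19.02; pneumatic → 19.02.01; new → 19.02.01.01. Scheduled 26%. No special measure applies. → 26%.
Line C: construction → 19.02; hydraulic → 19.02.04; new → 19.02.04.02. Scheduled 7%. Belmark agreement on 19.02.04: not wholly obtained. → 7%.
Sum: 23% + 26% + 7% = 56%.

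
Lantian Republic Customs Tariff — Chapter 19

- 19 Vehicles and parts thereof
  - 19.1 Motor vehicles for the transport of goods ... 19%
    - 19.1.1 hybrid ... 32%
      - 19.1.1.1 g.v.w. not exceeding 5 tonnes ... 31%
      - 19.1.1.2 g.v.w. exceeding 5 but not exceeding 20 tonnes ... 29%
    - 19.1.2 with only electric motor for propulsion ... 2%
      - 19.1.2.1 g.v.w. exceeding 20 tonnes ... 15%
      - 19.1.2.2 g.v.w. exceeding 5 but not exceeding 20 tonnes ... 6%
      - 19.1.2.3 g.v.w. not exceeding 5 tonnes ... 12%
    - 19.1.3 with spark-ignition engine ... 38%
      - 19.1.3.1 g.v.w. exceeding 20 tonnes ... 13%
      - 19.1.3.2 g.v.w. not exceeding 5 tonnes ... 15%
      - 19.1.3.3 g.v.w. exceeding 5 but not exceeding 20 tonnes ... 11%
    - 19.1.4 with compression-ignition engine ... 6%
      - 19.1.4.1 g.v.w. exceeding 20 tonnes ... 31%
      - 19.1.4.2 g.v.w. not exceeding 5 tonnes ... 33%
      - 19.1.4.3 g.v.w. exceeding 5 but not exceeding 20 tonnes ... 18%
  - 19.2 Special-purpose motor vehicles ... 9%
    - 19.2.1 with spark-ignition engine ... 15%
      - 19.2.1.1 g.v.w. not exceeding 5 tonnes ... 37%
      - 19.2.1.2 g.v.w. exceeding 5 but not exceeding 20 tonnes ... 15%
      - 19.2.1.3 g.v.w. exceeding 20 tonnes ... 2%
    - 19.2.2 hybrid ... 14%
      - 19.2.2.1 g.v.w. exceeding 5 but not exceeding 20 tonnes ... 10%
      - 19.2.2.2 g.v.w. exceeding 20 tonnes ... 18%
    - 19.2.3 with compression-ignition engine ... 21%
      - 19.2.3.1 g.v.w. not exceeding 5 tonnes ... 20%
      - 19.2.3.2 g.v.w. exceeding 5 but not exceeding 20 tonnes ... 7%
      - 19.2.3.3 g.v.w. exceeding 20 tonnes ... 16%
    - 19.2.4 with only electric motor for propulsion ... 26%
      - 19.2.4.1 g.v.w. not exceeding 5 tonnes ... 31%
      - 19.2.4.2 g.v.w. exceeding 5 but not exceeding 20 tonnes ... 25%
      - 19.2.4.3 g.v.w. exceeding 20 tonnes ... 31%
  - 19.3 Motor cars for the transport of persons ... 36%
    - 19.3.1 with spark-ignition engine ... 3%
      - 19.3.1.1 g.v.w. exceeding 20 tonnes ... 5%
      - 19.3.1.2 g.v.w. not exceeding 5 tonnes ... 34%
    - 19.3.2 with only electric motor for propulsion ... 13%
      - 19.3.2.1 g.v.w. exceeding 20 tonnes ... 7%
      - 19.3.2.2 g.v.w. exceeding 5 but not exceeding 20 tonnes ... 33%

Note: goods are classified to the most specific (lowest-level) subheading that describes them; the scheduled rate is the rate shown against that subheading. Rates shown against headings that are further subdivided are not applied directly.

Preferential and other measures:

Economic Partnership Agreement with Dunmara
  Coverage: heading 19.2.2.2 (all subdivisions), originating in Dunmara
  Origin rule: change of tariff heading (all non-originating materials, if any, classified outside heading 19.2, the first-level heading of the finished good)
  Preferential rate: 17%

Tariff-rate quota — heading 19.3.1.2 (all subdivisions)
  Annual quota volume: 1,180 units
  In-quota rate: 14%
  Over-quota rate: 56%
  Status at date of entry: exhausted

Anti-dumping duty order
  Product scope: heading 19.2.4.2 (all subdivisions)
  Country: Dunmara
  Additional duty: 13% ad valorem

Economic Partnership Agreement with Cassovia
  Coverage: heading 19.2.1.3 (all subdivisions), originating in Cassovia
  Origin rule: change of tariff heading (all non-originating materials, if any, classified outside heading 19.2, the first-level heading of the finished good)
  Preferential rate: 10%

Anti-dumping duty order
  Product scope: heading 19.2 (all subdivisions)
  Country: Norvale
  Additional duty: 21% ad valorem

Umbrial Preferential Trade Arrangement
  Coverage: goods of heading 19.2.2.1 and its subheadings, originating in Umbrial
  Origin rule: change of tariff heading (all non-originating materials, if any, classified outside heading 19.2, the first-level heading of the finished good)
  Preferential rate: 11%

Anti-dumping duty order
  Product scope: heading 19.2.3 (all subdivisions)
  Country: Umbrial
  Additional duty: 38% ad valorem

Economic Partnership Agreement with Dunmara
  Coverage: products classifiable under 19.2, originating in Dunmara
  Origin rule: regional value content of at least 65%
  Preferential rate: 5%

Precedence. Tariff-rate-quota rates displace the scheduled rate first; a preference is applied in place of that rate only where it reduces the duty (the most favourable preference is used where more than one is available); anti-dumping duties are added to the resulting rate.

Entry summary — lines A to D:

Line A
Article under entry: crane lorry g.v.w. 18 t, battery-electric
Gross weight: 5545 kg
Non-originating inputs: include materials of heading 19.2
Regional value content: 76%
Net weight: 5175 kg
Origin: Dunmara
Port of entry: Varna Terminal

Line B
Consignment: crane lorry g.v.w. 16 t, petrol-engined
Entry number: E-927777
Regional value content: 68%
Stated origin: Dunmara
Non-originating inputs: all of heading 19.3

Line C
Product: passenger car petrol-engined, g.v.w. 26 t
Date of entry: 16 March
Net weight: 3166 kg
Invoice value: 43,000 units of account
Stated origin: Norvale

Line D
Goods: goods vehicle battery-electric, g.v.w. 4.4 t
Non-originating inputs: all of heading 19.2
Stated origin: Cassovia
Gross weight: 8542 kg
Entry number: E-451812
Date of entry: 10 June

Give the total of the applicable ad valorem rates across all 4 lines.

40%

Line A: crane lorry → 19.2; battery-electric → 19.2.4; g.v.w. 18 t → 19.2.4.2. Scheduled 25%. Dunmara agreement on 19.2.2.2: 19.2.4.2 not covered; Dunmara agreement on 19.2: RVC ≥ 65% → 5% available; preferential 5%; anti-dumping (Dunmara, 19.2.4.2): +13%; total 5% + 13% = 18%. → 18%.
Line B: crane lorry → 19.2; petrol-engined → 19.2.1; g.v.w. 16 t → 19.2.1.2. Scheduled 15%. Dunmara agreement on 19.2.2.2: 19.2.1.2 not covered; Dunmara agreement on 19.2: RVC ≥ 65% → 5% available; preferential 5%. → 5%.
Line C: passenger car → 19.3; petrol-engined → 19.3.1; g.v.w. 26 t → 19.3.1.1. Scheduled 5%. No special measure applies. → 5%.
Line D: goods vehicle → 19.1; battery-electric → 19.1.2; g.v.w. 4.4 t → 19.1.2.3. Scheduled 12%. Cassovia agreement on 19.2.1.3: 19.1.2.3 not covered. → 12%.
Sum: 18% + 5% + 5% + 12% = 40%.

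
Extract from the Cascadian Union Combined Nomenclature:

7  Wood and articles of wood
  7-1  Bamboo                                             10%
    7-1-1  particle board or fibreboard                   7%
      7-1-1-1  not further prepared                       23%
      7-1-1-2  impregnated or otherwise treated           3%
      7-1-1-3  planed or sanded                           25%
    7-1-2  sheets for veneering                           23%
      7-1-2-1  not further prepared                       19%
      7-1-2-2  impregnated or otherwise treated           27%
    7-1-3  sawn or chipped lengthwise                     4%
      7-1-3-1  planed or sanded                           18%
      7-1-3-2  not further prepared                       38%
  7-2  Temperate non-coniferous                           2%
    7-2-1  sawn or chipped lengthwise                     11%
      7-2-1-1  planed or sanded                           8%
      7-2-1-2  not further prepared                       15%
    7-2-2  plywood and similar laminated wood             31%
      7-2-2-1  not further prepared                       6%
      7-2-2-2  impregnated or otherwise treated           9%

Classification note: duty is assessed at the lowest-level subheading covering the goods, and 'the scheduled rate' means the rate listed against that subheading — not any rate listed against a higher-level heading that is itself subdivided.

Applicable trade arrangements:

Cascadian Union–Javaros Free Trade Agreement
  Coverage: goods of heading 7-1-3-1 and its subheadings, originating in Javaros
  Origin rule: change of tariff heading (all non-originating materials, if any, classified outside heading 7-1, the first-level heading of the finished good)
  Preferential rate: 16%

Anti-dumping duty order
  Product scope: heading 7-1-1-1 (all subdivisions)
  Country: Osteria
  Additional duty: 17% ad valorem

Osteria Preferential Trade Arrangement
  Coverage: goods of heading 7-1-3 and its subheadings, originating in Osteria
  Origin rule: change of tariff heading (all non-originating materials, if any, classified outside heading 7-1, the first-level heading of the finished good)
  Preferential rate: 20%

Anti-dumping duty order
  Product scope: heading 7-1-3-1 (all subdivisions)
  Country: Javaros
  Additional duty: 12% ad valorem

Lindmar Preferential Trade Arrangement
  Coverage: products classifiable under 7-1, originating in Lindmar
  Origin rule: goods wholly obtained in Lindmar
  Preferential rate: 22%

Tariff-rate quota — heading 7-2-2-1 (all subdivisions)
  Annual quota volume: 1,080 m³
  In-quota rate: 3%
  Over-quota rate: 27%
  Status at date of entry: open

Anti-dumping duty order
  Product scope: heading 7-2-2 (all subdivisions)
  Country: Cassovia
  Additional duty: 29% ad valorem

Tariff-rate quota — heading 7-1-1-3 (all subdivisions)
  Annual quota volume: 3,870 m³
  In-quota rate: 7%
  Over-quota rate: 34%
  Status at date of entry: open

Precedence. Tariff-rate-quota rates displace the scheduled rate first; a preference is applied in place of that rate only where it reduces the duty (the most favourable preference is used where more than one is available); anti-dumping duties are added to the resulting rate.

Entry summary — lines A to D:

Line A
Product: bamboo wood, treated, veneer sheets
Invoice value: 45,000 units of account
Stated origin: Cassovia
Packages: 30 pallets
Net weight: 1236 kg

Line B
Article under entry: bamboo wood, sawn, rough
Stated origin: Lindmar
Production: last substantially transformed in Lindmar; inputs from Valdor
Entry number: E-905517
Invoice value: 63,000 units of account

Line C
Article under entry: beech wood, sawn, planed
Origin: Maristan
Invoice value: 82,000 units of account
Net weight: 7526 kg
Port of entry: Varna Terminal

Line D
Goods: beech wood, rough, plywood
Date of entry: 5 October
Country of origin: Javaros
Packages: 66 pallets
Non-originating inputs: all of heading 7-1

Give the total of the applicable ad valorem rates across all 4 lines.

76%

Line A: bamboo → 7-1; veneer sheets → 7-1-2; treated → 7-1-2-2. Scheduled 27%. No special measure applies. → 27%.
Line B: bamboo → 7-1; sawn → 7-1-3; rough → 7-1-3-2. Scheduled 38%. Lindmar agreement on 7-1: not wholly obtained. → 38%.
Line C: beech → 7-2; sawn → 7-2-1; planed → 7-2-1-1. Scheduled 8%. No special measure applies. → 8%.
Line D: beech → 7-2; plywood → 7-2-2; rough → 7-2-2-1. Scheduled 6%. quota on 7-2-2-1 open → in-quota 3%; Javaros agreement on 7-1-3-1: 7-2-2-1 not covered. → 3%.
Sum: 27% + 38% + 8% + 3% = 76%.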